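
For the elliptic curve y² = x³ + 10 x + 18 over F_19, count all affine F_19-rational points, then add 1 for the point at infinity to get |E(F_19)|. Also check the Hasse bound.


Affine points = {(6, 3), (6, 16), (9, 1), (9, 18), (10, 4), (10, 15), (12, 2), (12, 17), (15, 3), (15, 16), (17, 3), (17, 16), (18, 8), (18, 11)}; affine count = 14; |E(F_19)| = 15.

Discriminant check: Δ ∝ 4a³ + 27b² = 4·10³ + 27·18² = 4·1000 + 27·324 ≡ 18 (mod 19). Nonzero ⇒ E is nonsingular.
For each x ∈ F_19, compute rhs = x³ + 10·x + 18 mod 19, then count y ∈ F_19 with y² ≡ rhs.
  x = 0: rhs = 18, matching y values: none (0 points).
  x = 1: rhs = 10, matching y values: none (0 points).
  x = 2: rhs = 8, matching y values: none (0 points).
  x = 3: rhs = 18, matching y values: none (0 points).
  x = 4: rhs = 8, matching y values: none (0 points).
  x = 5: rhs = 3, matching y values: none (0 points).
  x = 6: rhs = 9, matching y values: 3, 16 (2 points).
  x = 7: rhs = 13, matching y values: none (0 points).
  x = 8: rhs = 2, matching y values: none (0 points).
  x = 9: rhs = 1, matching y values: 1, 18 (2 points).
  x = 10: rhs = 16, matching y values: 4, 15 (2 points).
  x = 11: rhs = 15, matching y values: none (0 points).
  x = 12: rhs = 4, matching y values: 2, 17 (2 points).
  x = 13: rhs = 8, matching y values: none (0 points).
  x = 14: rhs = 14, matching y values: none (0 points).
  x = 15: rhs = 9, matching y values: 3, 16 (2 points).
  x = 16: rhs = 18, matching y values: none (0 points).
  x = 17: rhs = 9, matching y values: 3, 16 (2 points).
  x = 18: rhs = 7, matching y values: 8, 11 (2 points).
Total affine count: 14.
Full point count |E(F_19)| = 14 + 1 = 15.
Hasse bound: |15 − (19+1)| = |-5| = 5 ≤ 2√19 ≈ 8.7178 ✓.


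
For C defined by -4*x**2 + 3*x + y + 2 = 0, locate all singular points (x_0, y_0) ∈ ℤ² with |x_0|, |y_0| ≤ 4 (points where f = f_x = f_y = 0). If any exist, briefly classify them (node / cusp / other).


No singular points in the scanned grid; C is smooth there.

Compute partial derivatives:
  f_x = 3 - 8*x.
  f_y = 1.
f_y = 1 is a nonzero constant, so f_y never vanishes: no point (x, y) can satisfy f = f_x = f_y = 0. In particular no (x, y) ∈ {−4, ..., 4}² is singular; the curve is smooth.


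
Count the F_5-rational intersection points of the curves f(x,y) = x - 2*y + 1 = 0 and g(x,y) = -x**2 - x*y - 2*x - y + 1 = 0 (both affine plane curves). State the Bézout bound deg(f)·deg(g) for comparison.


Common zeros: ∅; count = 0; Bézout bound = 2.

deg(f) = 1, deg(g) = 2, so Bézout bound = 2.
Scan x ∈ F_5. For each x, list the y ∈ F_5 with f(x, y) ≡ 0 and those with g(x, y) ≡ 0 (mod 5); the common zeros in that column are the intersection.
  x = 0: f ≡ 0 at y ∈ {3}; g ≡ 0 at y ∈ {1}; common: ∅.
  x = 1: f ≡ 0 at y ∈ {1}; g ≡ 0 at y ∈ {4}; common: ∅.
  x = 2: f ≡ 0 at y ∈ {4}; g ≡ 0 at y ∈ {1}; common: ∅.
  x = 3: f ≡ 0 at y ∈ {2}; g ≡ 0 at y ∈ {4}; common: ∅.
  x = 4: f ≡ 0 at y ∈ {0}; g ≡ 0 at y ∈ ∅; common: ∅.
Collecting: common zeros = ∅, so the count is 0.
Comparison with the Bézout bound: 0 ≤ 2 = deg(f)·deg(g), as expected for curves with no common component (the affine F_5-count falls short of the bound because intersections may lie at infinity, over extension fields, or carry multiplicity).


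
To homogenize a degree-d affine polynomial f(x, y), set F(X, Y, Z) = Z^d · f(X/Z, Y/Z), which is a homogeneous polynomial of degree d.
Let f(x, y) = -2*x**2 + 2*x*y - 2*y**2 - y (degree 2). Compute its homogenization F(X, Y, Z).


F(X, Y, Z) = -2*X**2 + 2*X*Y - 2*Y**2 - Y*Z

deg(f) = 2.
Substitute x = X/Z, y = Y/Z into f, then multiply by Z^2.
  monomial -2·x^2·y^0 ↦ -2·X^2·Y^0·Z^0.
  monomial 2·x^1·y^1 ↦ 2·X^1·Y^1·Z^0.
  monomial -2·x^0·y^2 ↦ -2·X^0·Y^2·Z^0.
  monomial -1·x^0·y^1 ↦ -1·X^0·Y^1·Z^1.
Collecting: F(X, Y, Z) = -2*X**2 + 2*X*Y - 2*Y**2 - Y*Z.


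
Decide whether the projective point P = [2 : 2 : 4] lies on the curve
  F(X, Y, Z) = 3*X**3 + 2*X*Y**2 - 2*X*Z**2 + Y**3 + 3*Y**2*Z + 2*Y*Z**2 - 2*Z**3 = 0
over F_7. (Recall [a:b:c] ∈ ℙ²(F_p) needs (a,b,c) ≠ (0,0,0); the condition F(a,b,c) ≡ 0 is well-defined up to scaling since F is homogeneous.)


F(2,2,4) ≡ 3 (mod 7); P is NOT on the curve.

Evaluate F(2, 2, 4) term-by-term (mod 7).
  3*X**3 ↦ 3·8·1·1 = 24
  2*X*Y**2 ↦ 2·2·4·1 = 16
  -2*X*Z**2 ↦ -2·2·1·16 = -64
  Y**3 ↦ 1·1·8·1 = 8
  3*Y**2*Z ↦ 3·1·4·4 = 48
  2*Y*Z**2 ↦ 2·1·2·16 = 64
  -2*Z**3 ↦ -2·1·1·64 = -128
Sum: F(2, 2, 4) = (24) + (16) + (-64) + (8) + (48) + (64) + (-128) = -32.
Reducing mod 7: -32 ≡ 3 (mod 7).
Since F(a, b, c) ≡ 3 ≠ 0 (mod 7), P does NOT lie on the curve.


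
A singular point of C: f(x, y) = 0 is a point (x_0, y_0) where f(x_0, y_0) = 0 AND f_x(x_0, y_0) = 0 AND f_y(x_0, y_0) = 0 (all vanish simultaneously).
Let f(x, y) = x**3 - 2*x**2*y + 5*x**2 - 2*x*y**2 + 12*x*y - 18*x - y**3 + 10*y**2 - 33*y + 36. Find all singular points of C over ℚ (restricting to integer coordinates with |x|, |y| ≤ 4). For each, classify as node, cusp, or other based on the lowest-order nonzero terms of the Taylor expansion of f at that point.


Singular points: {(0, 3)}; classification: node.

Compute partial derivatives:
  f_x = 3*x**2 - 4*x*y + 10*x - 2*y**2 + 12*y - 18.
  f_y = -2*x**2 - 4*x*y + 12*x - 3*y**2 + 20*y - 33.
Scan x_0 ∈ {−4, ..., 4}. For each x_0, f_y(x_0, y) is a polynomial in y; find its integer roots y ∈ {−4, ..., 4}, then test f_x and f at those candidates.
  x = -4: f_y(-4, y) = -3*y**2 + 36*y - 113; no integer root y with |y| ≤ 4.
  x = -3: f_y(-3, y) = -3*y**2 + 32*y - 87; no integer root y with |y| ≤ 4.
  x = -2: f_y(-2, y) = -3*y**2 + 28*y - 65; no integer root y with |y| ≤ 4.
  x = -1: f_y(-1, y) = -3*y**2 + 24*y - 47; no integer root y with |y| ≤ 4.
  x = 0: f_y(0, y) = -3*y**2 + 20*y - 33; vanishes at y ∈ {3}. (0, 3): f_x = 0, f = 0 — SINGULAR.
  x = 1: f_y(1, y) = -3*y**2 + 16*y - 23; no integer root y with |y| ≤ 4.
  x = 2: f_y(2, y) = -3*y**2 + 12*y - 17; no integer root y with |y| ≤ 4.
  x = 3: f_y(3, y) = -3*y**2 + 8*y - 15; no integer root y with |y| ≤ 4.
  x = 4: f_y(4, y) = -3*y**2 + 4*y - 17; no integer root y with |y| ≤ 4.
Only singular point on the grid: (0, 3).
Classify: substitute x = 0 + u, y = 3 + v and expand: f = u**3 - 2*u**2*v - u**2 - 2*u*v**2 - v**3 + v**2.
No constant or linear terms (consistent with a singular point). Quadratic part: -u**2 + v**2. Cubic part: u**3 - 2*u**2*v - 2*u*v**2 - v**3.
The quadratic part v**2 - u**2 = (v − u)(v + u) splits into two distinct linear factors, so there are two distinct tangent lines y − 3 = ±(x − 0) — this is a node (ordinary double point).
Classification: node.


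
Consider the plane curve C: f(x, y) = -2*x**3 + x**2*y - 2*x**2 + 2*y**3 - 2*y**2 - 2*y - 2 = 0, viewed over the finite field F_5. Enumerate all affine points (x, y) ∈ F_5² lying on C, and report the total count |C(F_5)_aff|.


Affine F_5-points: {(1, 2), (3, 4), (4, 4)}; count = 3.

For each of the 25 pairs (x, y) ∈ F_5², evaluate f(x, y) mod 5. Record the zeros.
  x = 0: [0↦3, 1↦1, 2↦2, 3↦3, 4↦1]  zeros at y ∈ ∅
  x = 1: [0↦4, 1↦3, 2↦0, 3↦2, 4↦1]  zeros at y ∈ {2}
  x = 2: [0↦4, 1↦1, 2↦1, 3↦1, 4↦3]  zeros at y ∈ ∅
  x = 3: [0↦1, 1↦3, 2↦3, 3↦3, 4↦0]  zeros at y ∈ {4}
  x = 4: [0↦3, 1↦2, 2↦4, 3↦1, 4↦0]  zeros at y ∈ {4}
Collecting zeros: affine points = {(1, 2), (3, 4), (4, 4)}.
Total count |C(F_5)_aff| = 3.


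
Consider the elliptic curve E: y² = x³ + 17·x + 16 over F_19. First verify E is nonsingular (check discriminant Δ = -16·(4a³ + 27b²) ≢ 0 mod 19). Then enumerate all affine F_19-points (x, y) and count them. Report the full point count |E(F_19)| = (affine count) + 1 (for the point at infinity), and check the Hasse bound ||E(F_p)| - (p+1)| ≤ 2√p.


Affine points = {(0, 4), (0, 15), (2, 1), (2, 18), (5, 6), (5, 13), (6, 7), (6, 12), (9, 9), (9, 10), (15, 6), (15, 13), (18, 6), (18, 13)}; affine count = 14; |E(F_19)| = 15.

Discriminant check: Δ ∝ 4a³ + 27b² = 4·17³ + 27·16² = 4·4913 + 27·256 ≡ 2 (mod 19). Nonzero ⇒ E is nonsingular.
For each x ∈ F_19, compute rhs = x³ + 17·x + 16 mod 19, then count y ∈ F_19 with y² ≡ rhs.
  x = 0: rhs = 16, matching y values: 4, 15 (2 points).
  x = 1: rhs = 15, matching y values: none (0 points).
  x = 2: rhs = 1, matching y values: 1, 18 (2 points).
  x = 3: rhs = 18, matching y values: none (0 points).
  x = 4: rhs = 15, matching y values: none (0 points).
  x = 5: rhs = 17, matching y values: 6, 13 (2 points).
  x = 6: rhs = 11, matching y values: 7, 12 (2 points).
  x = 7: rhs = 3, matching y values: none (0 points).
  x = 8: rhs = 18, matching y values: none (0 points).
  x = 9: rhs = 5, matching y values: 9, 10 (2 points).
  x = 10: rhs = 8, matching y values: none (0 points).
  x = 11: rhs = 14, matching y values: none (0 points).
  x = 12: rhs = 10, matching y values: none (0 points).
  x = 13: rhs = 2, matching y values: none (0 points).
  x = 14: rhs = 15, matching y values: none (0 points).
  x = 15: rhs = 17, matching y values: 6, 13 (2 points).
  x = 16: rhs = 14, matching y values: none (0 points).
  x = 17: rhs = 12, matching y values: none (0 points).
  x = 18: rhs = 17, matching y values: 6, 13 (2 points).
Total affine count: 14.
Full point count |E(F_19)| = 14 + 1 = 15.
Hasse bound: |15 − (19+1)| = |-5| = 5 ≤ 2√19 ≈ 8.7178 ✓.


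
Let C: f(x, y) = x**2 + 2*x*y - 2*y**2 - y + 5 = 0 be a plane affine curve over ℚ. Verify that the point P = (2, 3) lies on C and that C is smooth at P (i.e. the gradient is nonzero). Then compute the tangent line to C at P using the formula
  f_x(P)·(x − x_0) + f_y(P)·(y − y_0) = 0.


Tangent line at P: 10*x - 9*y + 7 = 0.

Step 1: f(2, 3) = 0, so P lies on C.
Step 2: partial derivatives
  f_x(x, y) = 2*x + 2*y, f_y(x, y) = 2*x - 4*y - 1.
  f_x(P) = 10, f_y(P) = -9 (gradient nonzero, so P is smooth).
Step 3: tangent line at P: 10·(x − 2) + -9·(y − 3) = 0.
Expanding: 10*x - 9*y + 7 = 0.


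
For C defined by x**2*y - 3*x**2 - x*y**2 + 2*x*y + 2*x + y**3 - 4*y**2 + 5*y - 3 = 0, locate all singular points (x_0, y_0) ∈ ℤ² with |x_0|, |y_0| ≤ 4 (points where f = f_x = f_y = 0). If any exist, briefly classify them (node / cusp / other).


Singular points: {(1, 2)}; classification: node.

Compute partial derivatives:
  f_x = 2*x*y - 6*x - y**2 + 2*y + 2.
  f_y = x**2 - 2*x*y + 2*x + 3*y**2 - 8*y + 5.
Scan x_0 ∈ {−4, ..., 4}. For each x_0, f_y(x_0, y) is a polynomial in y; find its integer roots y ∈ {−4, ..., 4}, then test f_x and f at those candidates.
  x = -4: f_y(-4, y) = 3*y**2 + 13; no integer root y with |y| ≤ 4.
  x = -3: f_y(-3, y) = 3*y**2 - 2*y + 8; no integer root y with |y| ≤ 4.
  x = -2: f_y(-2, y) = 3*y**2 - 4*y + 5; no integer root y with |y| ≤ 4.
  x = -1: f_y(-1, y) = 3*y**2 - 6*y + 4; no integer root y with |y| ≤ 4.
  x = 0: f_y(0, y) = 3*y**2 - 8*y + 5; vanishes at y ∈ {1}. (0, 1): f_x = 3 ≠ 0.
  x = 1: f_y(1, y) = 3*y**2 - 10*y + 8; vanishes at y ∈ {2}. (1, 2): f_x = 0, f = 0 — SINGULAR.
  x = 2: f_y(2, y) = 3*y**2 - 12*y + 13; no integer root y with |y| ≤ 4.
  x = 3: f_y(3, y) = 3*y**2 - 14*y + 20; no integer root y with |y| ≤ 4.
  x = 4: f_y(4, y) = 3*y**2 - 16*y + 29; no integer root y with |y| ≤ 4.
Only singular point on the grid: (1, 2).
Classify: substitute x = 1 + u, y = 2 + v and expand: f = u**2*v - u**2 - u*v**2 + v**3 + v**2.
No constant or linear terms (consistent with a singular point). Quadratic part: -u**2 + v**2. Cubic part: u**2*v - u*v**2 + v**3.
The quadratic part v**2 - u**2 = (v − u)(v + u) splits into two distinct linear factors, so there are two distinct tangent lines y − 2 = ±(x − 1) — this is a node (ordinary double point).
Classification: node.


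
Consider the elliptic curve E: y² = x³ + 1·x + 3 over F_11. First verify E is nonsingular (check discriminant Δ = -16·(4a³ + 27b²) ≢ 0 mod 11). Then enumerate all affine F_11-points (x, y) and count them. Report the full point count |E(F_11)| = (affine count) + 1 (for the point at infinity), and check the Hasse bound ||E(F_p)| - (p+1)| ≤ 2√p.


Affine points = {(0, 5), (0, 6), (1, 4), (1, 7), (3, 0), (4, 4), (4, 7), (5, 1), (5, 10), (6, 4), (6, 7), (7, 1), (7, 10), (9, 2), (9, 9), (10, 1), (10, 10)}; affine count = 17; |E(F_11)| = 18.

Discriminant check: Δ ∝ 4a³ + 27b² = 4·1³ + 27·3² = 4·1 + 27·9 ≡ 5 (mod 11). Nonzero ⇒ E is nonsingular.
For each x ∈ F_11, compute rhs = x³ + 1·x + 3 mod 11, then count y ∈ F_11 with y² ≡ rhs.
  x = 0: rhs = 3, matching y values: 5, 6 (2 points).
  x = 1: rhs = 5, matching y values: 4, 7 (2 points).
  x = 2: rhs = 2, matching y values: none (0 points).
  x = 3: rhs = 0, matching y values: 0 (1 points).
  x = 4: rhs = 5, matching y values: 4, 7 (2 points).
  x = 5: rhs = 1, matching y values: 1, 10 (2 points).
  x = 6: rhs = 5, matching y values: 4, 7 (2 points).
  x = 7: rhs = 1, matching y values: 1, 10 (2 points).
  x = 8: rhs = 6, matching y values: none (0 points).
  x = 9: rhs = 4, matching y values: 2, 9 (2 points).
  x = 10: rhs = 1, matching y values: 1, 10 (2 points).
Total affine count: 17.
Full point count |E(F_11)| = 17 + 1 = 18.
Hasse bound: |18 − (11+1)| = |6| = 6 ≤ 2√11 ≈ 6.6332 ✓.


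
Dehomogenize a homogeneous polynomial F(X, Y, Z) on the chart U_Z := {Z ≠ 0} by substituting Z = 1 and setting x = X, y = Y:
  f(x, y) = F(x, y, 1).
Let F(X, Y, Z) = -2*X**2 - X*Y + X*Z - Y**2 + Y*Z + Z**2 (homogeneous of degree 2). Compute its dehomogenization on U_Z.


f(x, y) = -2*x**2 - x*y + x - y**2 + y + 1

On U_Z we set Z = 1. Each monomial c·X^i·Y^j·Z^k in F becomes c·x^i·y^j·1^k = c·x^i·y^j.
Substituting Z = 1: F(X, Y, 1) = -2*x**2 - x*y + x - y**2 + y + 1.
Note: deg(f) ≤ deg(F) = 2; strict inequality happens when F is divisible by Z (lost terms).


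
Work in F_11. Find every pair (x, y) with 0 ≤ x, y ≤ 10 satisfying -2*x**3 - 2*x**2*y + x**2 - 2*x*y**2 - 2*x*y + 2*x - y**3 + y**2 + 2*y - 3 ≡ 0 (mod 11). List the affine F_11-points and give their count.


Affine F_11-points: {(1, 3), (1, 8), (1, 10), (2, 0), (4, 6), (5, 1), (5, 5), (5, 7), (6, 3), (7, 3), (7, 7), (7, 10), (8, 9), (9, 7), (10, 10)}; count = 15.

For each of the 121 pairs (x, y) ∈ F_11², evaluate f(x, y) mod 11. Record the zeros.
  x = 0: [0↦8, 1↦10, 2↦8, 3↦7, 4↦1, 5↦6, 6↦5, 7↦3, 8↦5, 9↦5, 10↦8]  zeros at y ∈ ∅
  x = 1: [0↦9, 1↦5, 2↦4, 3↦0, 4↦9, 5↦3, 6↦9, 7↦10, 8↦0, 9↦6, 10↦0]  zeros at y ∈ {3, 8, 10}
  x = 2: [0↦0, 1↦8, 2↦4, 3↦4, 4↦2, 5↦3, 6↦1, 7↦1, 8↦8, 9↦5, 10↦8]  zeros at y ∈ {0}
  x = 3: [0↦2, 1↦7, 2↦7, 3↦7, 4↦1, 5↦5, 6↦2, 7↦8, 8↦6, 9↦1, 10↦9]  zeros at y ∈ ∅
  x = 4: [0↦3, 1↦1, 2↦1, 3↦8, 4↦5, 5↦8, 6↦0, 7↦8, 8↦4, 9↦4, 10↦2]  zeros at y ∈ {6}
  x = 5: [0↦2, 1↦0, 2↦7, 3↦6, 4↦2, 5↦0, 6↦5, 7↦0, 8↦1, 9↦2, 10↦8]  zeros at y ∈ {1, 5, 7}
  x = 6: [0↦9, 1↦3, 2↦2, 3↦0, 4↦2, 5↦2, 6↦5, 7↦5, 8↦7, 9↦5, 10↦4]  zeros at y ∈ {3}
  x = 7: [0↦1, 1↦9, 2↦7, 3↦0, 4↦4, 5↦2, 6↦10, 7↦0, 8↦10, 9↦1, 10↦0]  zeros at y ∈ {3, 7, 10}
  x = 8: [0↦10, 1↦6, 2↦10, 3↦5, 4↦7, 5↦10, 6↦8, 7↦6, 8↦9, 9↦0, 10↦6]  zeros at y ∈ {9}
  x = 9: [0↦2, 1↦4, 2↦10, 3↦3, 4↦10, 5↦3, 6↦9, 7↦0, 8↦3, 9↦1, 10↦10]  zeros at y ∈ {7}
  x = 10: [0↦9, 1↦2, 2↦6, 3↦4, 4↦1, 5↦2, 6↦1, 7↦3, 8↦2, 9↦3, 10↦0]  zeros at y ∈ {10}
Collecting zeros: affine points = {(1, 3), (1, 8), (1, 10), (2, 0), (4, 6), (5, 1), (5, 5), (5, 7), (6, 3), (7, 3), (7, 7), (7, 10), (8, 9), (9, 7), (10, 10)}.
Total count |C(F_11)_aff| = 15.


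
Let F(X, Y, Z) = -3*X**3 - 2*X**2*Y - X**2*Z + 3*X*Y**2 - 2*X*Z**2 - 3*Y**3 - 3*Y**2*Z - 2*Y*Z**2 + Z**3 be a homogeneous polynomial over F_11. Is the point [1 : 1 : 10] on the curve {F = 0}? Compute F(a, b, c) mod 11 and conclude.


F(1,1,10) ≡ 5 (mod 11); P is NOT on the curve.

Evaluate F(1, 1, 10) term-by-term (mod 11).
  -3*X**3 ↦ -3·1·1·1 = -3
  -2*X**2*Y ↦ -2·1·1·1 = -2
  -X**2*Z ↦ -1·1·1·10 = -10
  3*X*Y**2 ↦ 3·1·1·1 = 3
  -2*X*Z**2 ↦ -2·1·1·100 = -200
  -3*Y**3 ↦ -3·1·1·1 = -3
  -3*Y**2*Z ↦ -3·1·1·10 = -30
  -2*Y*Z**2 ↦ -2·1·1·100 = -200
  Z**3 ↦ 1·1·1·1000 = 1000
Sum: F(1, 1, 10) = (-3) + (-2) + (-10) + (3) + (-200) + (-3) + (-30) + (-200) + (1000) = 555.
Reducing mod 11: 555 ≡ 5 (mod 11).
Since F(a, b, c) ≡ 5 ≠ 0 (mod 11), P does NOT lie on the curve.


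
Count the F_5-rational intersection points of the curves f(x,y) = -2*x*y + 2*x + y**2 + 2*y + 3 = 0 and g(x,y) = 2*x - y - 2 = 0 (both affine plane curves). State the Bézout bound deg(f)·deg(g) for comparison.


Common zeros: {(1, 0)}; count = 1; Bézout bound = 2.

deg(f) = 2, deg(g) = 1, so Bézout bound = 2.
Scan x ∈ F_5. For each x, list the y ∈ F_5 with f(x, y) ≡ 0 and those with g(x, y) ≡ 0 (mod 5); the common zeros in that column are the intersection.
  x = 0: f ≡ 0 at y ∈ ∅; g ≡ 0 at y ∈ {3}; common: ∅.
  x = 1: f ≡ 0 at y ∈ {0}; g ≡ 0 at y ∈ {0}; common: {0}.
  x = 2: f ≡ 0 at y ∈ {3, 4}; g ≡ 0 at y ∈ {2}; common: ∅.
  x = 3: f ≡ 0 at y ∈ {2}; g ≡ 0 at y ∈ {4}; common: ∅.
  x = 4: f ≡ 0 at y ∈ ∅; g ≡ 0 at y ∈ {1}; common: ∅.
Collecting: common zeros = {(1, 0)}, so the count is 1.
Comparison with the Bézout bound: 1 ≤ 2 = deg(f)·deg(g), as expected for curves with no common component (the affine F_5-count falls short of the bound because intersections may lie at infinity, over extension fields, or carry multiplicity).


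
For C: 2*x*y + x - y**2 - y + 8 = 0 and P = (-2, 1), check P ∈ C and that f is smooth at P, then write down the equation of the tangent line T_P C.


Tangent line at P: 3*x - 7*y + 13 = 0.

Step 1: f(-2, 1) = 0, so P lies on C.
Step 2: partial derivatives
  f_x(x, y) = 2*y + 1, f_y(x, y) = 2*x - 2*y - 1.
  f_x(P) = 3, f_y(P) = -7 (gradient nonzero, so P is smooth).
Step 3: tangent line at P: 3·(x − -2) + -7·(y − 1) = 0.
Expanding: 3*x - 7*y + 13 = 0.


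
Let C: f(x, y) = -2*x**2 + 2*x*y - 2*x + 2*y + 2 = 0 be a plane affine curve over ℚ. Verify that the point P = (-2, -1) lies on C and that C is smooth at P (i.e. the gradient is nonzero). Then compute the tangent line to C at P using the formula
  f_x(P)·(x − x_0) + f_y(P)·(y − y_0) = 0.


Tangent line at P: 4*x - 2*y + 6 = 0.

Step 1: f(-2, -1) = 0, so P lies on C.
Step 2: partial derivatives
  f_x(x, y) = -4*x + 2*y - 2, f_y(x, y) = 2*x + 2.
  f_x(P) = 4, f_y(P) = -2 (gradient nonzero, so P is smooth).
Step 3: tangent line at P: 4·(x − -2) + -2·(y − -1) = 0.
Expanding: 4*x - 2*y + 6 = 0.


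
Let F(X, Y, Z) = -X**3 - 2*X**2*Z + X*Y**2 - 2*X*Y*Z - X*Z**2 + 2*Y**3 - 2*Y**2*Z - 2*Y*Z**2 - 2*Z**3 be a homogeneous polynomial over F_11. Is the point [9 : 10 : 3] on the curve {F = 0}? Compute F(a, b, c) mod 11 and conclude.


F(9,10,3) ≡ 10 (mod 11); P is NOT on the curve.

Evaluate F(9, 10, 3) term-by-term (mod 11).
  -X**3 ↦ -1·729·1·1 = -729
  -2*X**2*Z ↦ -2·81·1·3 = -486
  X*Y**2 ↦ 1·9·100·1 = 900
  -2*X*Y*Z ↦ -2·9·10·3 = -540
  -X*Z**2 ↦ -1·9·1·9 = -81
  2*Y**3 ↦ 2·1·1000·1 = 2000
  -2*Y**2*Z ↦ -2·1·100·3 = -600
  -2*Y*Z**2 ↦ -2·1·10·9 = -180
  -2*Z**3 ↦ -2·1·1·27 = -54
Sum: F(9, 10, 3) = (-729) + (-486) + (900) + (-540) + (-81) + (2000) + (-600) + (-180) + (-54) = 230.
Reducing mod 11: 230 ≡ 10 (mod 11).
Since F(a, b, c) ≡ 10 ≠ 0 (mod 11), P does NOT lie on the curve.


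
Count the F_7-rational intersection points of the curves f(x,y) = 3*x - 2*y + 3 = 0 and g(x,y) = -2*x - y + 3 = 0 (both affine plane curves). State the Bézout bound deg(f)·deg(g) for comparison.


Common zeros: ∅; count = 0; Bézout bound = 1.

deg(f) = 1, deg(g) = 1, so Bézout bound = 1.
Scan x ∈ F_7. For each x, list the y ∈ F_7 with f(x, y) ≡ 0 and those with g(x, y) ≡ 0 (mod 7); the common zeros in that column are the intersection.
  x = 0: f ≡ 0 at y ∈ {5}; g ≡ 0 at y ∈ {3}; common: ∅.
  x = 1: f ≡ 0 at y ∈ {3}; g ≡ 0 at y ∈ {1}; common: ∅.
  x = 2: f ≡ 0 at y ∈ {1}; g ≡ 0 at y ∈ {6}; common: ∅.
  x = 3: f ≡ 0 at y ∈ {6}; g ≡ 0 at y ∈ {4}; common: ∅.
  x = 4: f ≡ 0 at y ∈ {4}; g ≡ 0 at y ∈ {2}; common: ∅.
  x = 5: f ≡ 0 at y ∈ {2}; g ≡ 0 at y ∈ {0}; common: ∅.
  x = 6: f ≡ 0 at y ∈ {0}; g ≡ 0 at y ∈ {5}; common: ∅.
Collecting: common zeros = ∅, so the count is 0.
Comparison with the Bézout bound: 0 ≤ 1 = deg(f)·deg(g), as expected for curves with no common component (the affine F_7-count falls short of the bound because intersections may lie at infinity, over extension fields, or carry multiplicity).


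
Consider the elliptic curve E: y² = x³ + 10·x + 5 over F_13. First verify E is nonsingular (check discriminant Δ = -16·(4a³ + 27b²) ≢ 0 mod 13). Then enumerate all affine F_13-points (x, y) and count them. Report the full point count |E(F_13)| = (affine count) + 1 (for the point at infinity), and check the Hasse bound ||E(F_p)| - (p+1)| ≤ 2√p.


Affine points = {(1, 4), (1, 9), (3, 6), (3, 7), (8, 5), (8, 8), (10, 0), (11, 4), (11, 9)}; affine count = 9; |E(F_13)| = 10.

Discriminant check: Δ ∝ 4a³ + 27b² = 4·10³ + 27·5² = 4·1000 + 27·25 ≡ 8 (mod 13). Nonzero ⇒ E is nonsingular.
For each x ∈ F_13, compute rhs = x³ + 10·x + 5 mod 13, then count y ∈ F_13 with y² ≡ rhs.
  x = 0: rhs = 5, matching y values: none (0 points).
  x = 1: rhs = 3, matching y values: 4, 9 (2 points).
  x = 2: rhs = 7, matching y values: none (0 points).
  x = 3: rhs = 10, matching y values: 6, 7 (2 points).
  x = 4: rhs = 5, matching y values: none (0 points).
  x = 5: rhs = 11, matching y values: none (0 points).
  x = 6: rhs = 8, matching y values: none (0 points).
  x = 7: rhs = 2, matching y values: none (0 points).
  x = 8: rhs = 12, matching y values: 5, 8 (2 points).
  x = 9: rhs = 5, matching y values: none (0 points).
  x = 10: rhs = 0, matching y values: 0 (1 points).
  x = 11: rhs = 3, matching y values: 4, 9 (2 points).
  x = 12: rhs = 7, matching y values: none (0 points).
Total affine count: 9.
Full point count |E(F_13)| = 9 + 1 = 10.
Hasse bound: |10 − (13+1)| = |-4| = 4 ≤ 2√13 ≈ 7.2111 ✓.


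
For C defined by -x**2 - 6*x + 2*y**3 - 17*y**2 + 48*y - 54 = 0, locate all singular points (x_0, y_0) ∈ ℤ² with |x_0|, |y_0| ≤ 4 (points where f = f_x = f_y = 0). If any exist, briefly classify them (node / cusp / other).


Singular points: {(-3, 3)}; classification: node.

Compute partial derivatives:
  f_x = -2*x - 6.
  f_y = 6*y**2 - 34*y + 48.
Scan x_0 ∈ {−4, ..., 4}. For each x_0, f_y(x_0, y) is a polynomial in y; find its integer roots y ∈ {−4, ..., 4}, then test f_x and f at those candidates.
  x = -4: f_y(-4, y) = 6*y**2 - 34*y + 48; vanishes at y ∈ {3}. (-4, 3): f_x = 2 ≠ 0.
  x = -3: f_y(-3, y) = 6*y**2 - 34*y + 48; vanishes at y ∈ {3}. (-3, 3): f_x = 0, f = 0 — SINGULAR.
  x = -2: f_y(-2, y) = 6*y**2 - 34*y + 48; vanishes at y ∈ {3}. (-2, 3): f_x = -2 ≠ 0.
  x = -1: f_y(-1, y) = 6*y**2 - 34*y + 48; vanishes at y ∈ {3}. (-1, 3): f_x = -4 ≠ 0.
  x = 0: f_y(0, y) = 6*y**2 - 34*y + 48; vanishes at y ∈ {3}. (0, 3): f_x = -6 ≠ 0.
  x = 1: f_y(1, y) = 6*y**2 - 34*y + 48; vanishes at y ∈ {3}. (1, 3): f_x = -8 ≠ 0.
  x = 2: f_y(2, y) = 6*y**2 - 34*y + 48; vanishes at y ∈ {3}. (2, 3): f_x = -10 ≠ 0.
  x = 3: f_y(3, y) = 6*y**2 - 34*y + 48; vanishes at y ∈ {3}. (3, 3): f_x = -12 ≠ 0.
  x = 4: f_y(4, y) = 6*y**2 - 34*y + 48; vanishes at y ∈ {3}. (4, 3): f_x = -14 ≠ 0.
Only singular point on the grid: (-3, 3).
Classify: substitute x = -3 + u, y = 3 + v and expand: f = -u**2 + 2*v**3 + v**2.
No constant or linear terms (consistent with a singular point). Quadratic part: -u**2 + v**2. Cubic part: 2*v**3.
The quadratic part v**2 - u**2 = (v − u)(v + u) splits into two distinct linear factors, so there are two distinct tangent lines y − 3 = ±(x − -3) — this is a node (ordinary double point).
Classification: node.


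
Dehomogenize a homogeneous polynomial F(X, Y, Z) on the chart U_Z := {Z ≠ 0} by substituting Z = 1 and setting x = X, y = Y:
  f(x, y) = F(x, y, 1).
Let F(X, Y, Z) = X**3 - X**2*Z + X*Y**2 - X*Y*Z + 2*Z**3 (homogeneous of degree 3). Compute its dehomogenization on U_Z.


f(x, y) = x**3 - x**2 + x*y**2 - x*y + 2

On U_Z we set Z = 1. Each monomial c·X^i·Y^j·Z^k in F becomes c·x^i·y^j·1^k = c·x^i·y^j.
Substituting Z = 1: F(X, Y, 1) = x**3 - x**2 + x*y**2 - x*y + 2.
Note: deg(f) ≤ deg(F) = 3; strict inequality happens when F is divisible by Z (lost terms).


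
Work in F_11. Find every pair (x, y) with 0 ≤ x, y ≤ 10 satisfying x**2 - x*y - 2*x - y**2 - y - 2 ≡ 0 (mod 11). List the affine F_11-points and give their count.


Affine F_11-points: {(0, 4), (0, 6), (1, 2), (1, 7), (2, 9), (2, 10), (3, 2), (3, 5), (4, 1), (4, 5), (5, 8), (6, 0), (6, 4), (7, 0), (7, 3), (8, 6), (8, 7), (9, 3), (9, 9), (10, 1), (10, 10)}; count = 21.

For each of the 121 pairs (x, y) ∈ F_11², evaluate f(x, y) mod 11. Record the zeros.
  x = 0: [0↦9, 1↦7, 2↦3, 3↦8, 4↦0, 5↦1, 6↦0, 7↦8, 8↦3, 9↦7, 10↦9]  zeros at y ∈ {4, 6}
  x = 1: [0↦8, 1↦5, 2↦0, 3↦4, 4↦6, 5↦6, 6↦4, 7↦0, 8↦5, 9↦8, 10↦9]  zeros at y ∈ {2, 7}
  x = 2: [0↦9, 1↦5, 2↦10, 3↦2, 4↦3, 5↦2, 6↦10, 7↦5, 8↦9, 9↦0, 10↦0]  zeros at y ∈ {9, 10}
  x = 3: [0↦1, 1↦7, 2↦0, 3↦2, 4↦2, 5↦0, 6↦7, 7↦1, 8↦4, 9↦5, 10↦4]  zeros at y ∈ {2, 5}
  x = 4: [0↦6, 1↦0, 2↦3, 3↦4, 4↦3, 5↦0, 6↦6, 7↦10, 8↦1, 9↦1, 10↦10]  zeros at y ∈ {1, 5}
  x = 5: [0↦2, 1↦6, 2↦8, 3↦8, 4↦6, 5↦2, 6↦7, 7↦10, 8↦0, 9↦10, 10↦7]  zeros at y ∈ {8}
  x = 6: [0↦0, 1↦3, 2↦4, 3↦3, 4↦0, 5↦6, 6↦10, 7↦1, 8↦1, 9↦10, 10↦6]  zeros at y ∈ {0, 4}
  x = 7: [0↦0, 1↦2, 2↦2, 3↦0, 4↦7, 5↦1, 6↦4, 7↦5, 8↦4, 9↦1, 10↦7]  zeros at y ∈ {0, 3}
  x = 8: [0↦2, 1↦3, 2↦2, 3↦10, 4↦5, 5↦9, 6↦0, 7↦0, 8↦9, 9↦5, 10↦10]  zeros at y ∈ {6, 7}
  x = 9: [0↦6, 1↦6, 2↦4, 3↦0, 4↦5, 5↦8, 6↦9, 7↦8, 8↦5, 9↦0, 10↦4]  zeros at y ∈ {3, 9}
  x = 10: [0↦1, 1↦0, 2↦8, 3↦3, 4↦7, 5↦9, 6↦9, 7↦7, 8↦3, 9↦8, 10↦0]  zeros at y ∈ {1, 10}
Collecting zeros: affine points = {(0, 4), (0, 6), (1, 2), (1, 7), (2, 9), (2, 10), (3, 2), (3, 5), (4, 1), (4, 5), (5, 8), (6, 0), (6, 4), (7, 0), (7, 3), (8, 6), (8, 7), (9, 3), (9, 9), (10, 1), (10, 10)}.
Total count |C(F_11)_aff| = 21.


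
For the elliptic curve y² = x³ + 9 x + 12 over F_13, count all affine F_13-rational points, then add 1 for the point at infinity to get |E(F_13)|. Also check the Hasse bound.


Affine points = {(0, 5), (0, 8), (1, 3), (1, 10), (2, 5), (2, 8), (3, 1), (3, 12), (5, 0), (6, 3), (6, 10), (9, 4), (9, 9), (10, 6), (10, 7), (11, 5), (11, 8)}; affine count = 17; |E(F_13)| = 18.

Discriminant check: Δ ∝ 4a³ + 27b² = 4·9³ + 27·12² = 4·729 + 27·144 ≡ 5 (mod 13). Nonzero ⇒ E is nonsingular.
For each x ∈ F_13, compute rhs = x³ + 9·x + 12 mod 13, then count y ∈ F_13 with y² ≡ rhs.
  x = 0: rhs = 12, matching y values: 5, 8 (2 points).
  x = 1: rhs = 9, matching y values: 3, 10 (2 points).
  x = 2: rhs = 12, matching y values: 5, 8 (2 points).
  x = 3: rhs = 1, matching y values: 1, 12 (2 points).
  x = 4: rhs = 8, matching y values: none (0 points).
  x = 5: rhs = 0, matching y values: 0 (1 points).
  x = 6: rhs = 9, matching y values: 3, 10 (2 points).
  x = 7: rhs = 2, matching y values: none (0 points).
  x = 8: rhs = 11, matching y values: none (0 points).
  x = 9: rhs = 3, matching y values: 4, 9 (2 points).
  x = 10: rhs = 10, matching y values: 6, 7 (2 points).
  x = 11: rhs = 12, matching y values: 5, 8 (2 points).
  x = 12: rhs = 2, matching y values: none (0 points).
Total affine count: 17.
Full point count |E(F_13)| = 17 + 1 = 18.
Hasse bound: |18 − (13+1)| = |4| = 4 ≤ 2√13 ≈ 7.2111 ✓.


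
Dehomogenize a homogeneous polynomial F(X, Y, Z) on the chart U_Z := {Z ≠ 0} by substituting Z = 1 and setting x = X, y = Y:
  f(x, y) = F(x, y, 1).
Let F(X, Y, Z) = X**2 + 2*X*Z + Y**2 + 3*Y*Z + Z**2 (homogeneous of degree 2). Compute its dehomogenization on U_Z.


f(x, y) = x**2 + 2*x + y**2 + 3*y + 1

On U_Z we set Z = 1. Each monomial c·X^i·Y^j·Z^k in F becomes c·x^i·y^j·1^k = c·x^i·y^j.
Substituting Z = 1: F(X, Y, 1) = x**2 + 2*x + y**2 + 3*y + 1.
Note: deg(f) ≤ deg(F) = 2; strict inequality happens when F is divisible by Z (lost terms).


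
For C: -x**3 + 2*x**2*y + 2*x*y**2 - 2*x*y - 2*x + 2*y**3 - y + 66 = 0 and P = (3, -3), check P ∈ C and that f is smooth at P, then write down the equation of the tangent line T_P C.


Tangent line at P: -41*x + 29*y + 210 = 0.

Step 1: f(3, -3) = 0, so P lies on C.
Step 2: partial derivatives
  f_x(x, y) = -3*x**2 + 4*x*y + 2*y**2 - 2*y - 2, f_y(x, y) = 2*x**2 + 4*x*y - 2*x + 6*y**2 - 1.
  f_x(P) = -41, f_y(P) = 29 (gradient nonzero, so P is smooth).
Step 3: tangent line at P: -41·(x − 3) + 29·(y − -3) = 0.
Expanding: -41*x + 29*y + 210 = 0.


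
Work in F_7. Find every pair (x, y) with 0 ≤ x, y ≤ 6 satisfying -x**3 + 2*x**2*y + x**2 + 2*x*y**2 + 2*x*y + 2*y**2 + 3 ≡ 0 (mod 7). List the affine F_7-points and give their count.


Affine F_7-points: {(0, 3), (0, 4), (2, 6)}; count = 3.

For each of the 49 pairs (x, y) ∈ F_7², evaluate f(x, y) mod 7. Record the zeros.
  x = 0: [0↦3, 1↦5, 2↦4, 3↦0, 4↦0, 5↦4, 6↦5]  zeros at y ∈ {3, 4}
  x = 1: [0↦3, 1↦4, 2↦6, 3↦2, 4↦6, 5↦4, 6↦3]  zeros at y ∈ ∅
  x = 2: [0↦6, 1↦3, 2↦5, 3↦5, 4↦3, 5↦6, 6↦0]  zeros at y ∈ {6}
  x = 3: [0↦6, 1↦3, 2↦2, 3↦3, 4↦6, 5↦4, 6↦4]  zeros at y ∈ ∅
  x = 4: [0↦4, 1↦5, 2↦5, 3↦4, 4↦2, 5↦6, 6↦2]  zeros at y ∈ ∅
  x = 5: [0↦1, 1↦3, 2↦1, 3↦2, 4↦6, 5↦6, 6↦2]  zeros at y ∈ ∅
  x = 6: [0↦5, 1↦5, 2↦5, 3↦5, 4↦5, 5↦5, 6↦5]  zeros at y ∈ ∅
Collecting zeros: affine points = {(0, 3), (0, 4), (2, 6)}.
Total count |C(F_7)_aff| = 3.


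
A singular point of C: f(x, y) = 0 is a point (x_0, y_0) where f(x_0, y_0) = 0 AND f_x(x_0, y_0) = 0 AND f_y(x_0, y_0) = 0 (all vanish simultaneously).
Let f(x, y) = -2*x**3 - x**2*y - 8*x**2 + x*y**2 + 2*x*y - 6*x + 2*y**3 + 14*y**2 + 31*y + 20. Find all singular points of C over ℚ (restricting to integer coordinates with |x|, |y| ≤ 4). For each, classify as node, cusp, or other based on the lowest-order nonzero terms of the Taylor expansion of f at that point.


Singular points: {(-1, -2)}; classification: cusp.

Compute partial derivatives:
  f_x = -6*x**2 - 2*x*y - 16*x + y**2 + 2*y - 6.
  f_y = -x**2 + 2*x*y + 2*x + 6*y**2 + 28*y + 31.
Scan x_0 ∈ {−4, ..., 4}. For each x_0, f_y(x_0, y) is a polynomial in y; find its integer roots y ∈ {−4, ..., 4}, then test f_x and f at those candidates.
  x = -4: f_y(-4, y) = 6*y**2 + 20*y + 7; no integer root y with |y| ≤ 4.
  x = -3: f_y(-3, y) = 6*y**2 + 22*y + 16; vanishes at y ∈ {-1}. (-3, -1): f_x = -19 ≠ 0.
  x = -2: f_y(-2, y) = 6*y**2 + 24*y + 23; no integer root y with |y| ≤ 4.
  x = -1: f_y(-1, y) = 6*y**2 + 26*y + 28; vanishes at y ∈ {-2}. (-1, -2): f_x = 0, f = 0 — SINGULAR.
  x = 0: f_y(0, y) = 6*y**2 + 28*y + 31; no integer root y with |y| ≤ 4.
  x = 1: f_y(1, y) = 6*y**2 + 30*y + 32; no integer root y with |y| ≤ 4.
  x = 2: f_y(2, y) = 6*y**2 + 32*y + 31; no integer root y with |y| ≤ 4.
  x = 3: f_y(3, y) = 6*y**2 + 34*y + 28; vanishes at y ∈ {-1}. (3, -1): f_x = -103 ≠ 0.
  x = 4: f_y(4, y) = 6*y**2 + 36*y + 23; no integer root y with |y| ≤ 4.
Only singular point on the grid: (-1, -2).
Classify: substitute x = -1 + u, y = -2 + v and expand: f = -2*u**3 - u**2*v + u*v**2 + 2*v**3 + v**2.
No constant or linear terms (consistent with a singular point). Quadratic part: v**2. Cubic part: -2*u**3 - u**2*v + u*v**2 + 2*v**3.
The quadratic part v**2 is a perfect square, so there is a single (double) tangent line v = 0, i.e. y = -2. Restricting the cubic part to that line (v = 0) leaves -2*u**3 ≠ 0, so f is not divisible by v and the branch is v² ≈ 2*u**3 to lowest order — this is a cusp.
Classification: cusp.


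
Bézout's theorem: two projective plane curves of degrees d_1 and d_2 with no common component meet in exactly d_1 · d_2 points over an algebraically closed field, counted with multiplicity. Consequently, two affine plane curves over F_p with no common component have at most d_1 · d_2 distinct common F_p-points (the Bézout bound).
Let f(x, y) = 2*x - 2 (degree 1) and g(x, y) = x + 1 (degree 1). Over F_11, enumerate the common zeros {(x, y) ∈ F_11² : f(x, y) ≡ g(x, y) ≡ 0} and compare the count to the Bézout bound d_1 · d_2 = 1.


Common zeros: ∅; count = 0; Bézout bound = 1.

deg(f) = 1, deg(g) = 1, so Bézout bound = 1.
Scan x ∈ F_11. For each x, list the y ∈ F_11 with f(x, y) ≡ 0 and those with g(x, y) ≡ 0 (mod 11); the common zeros in that column are the intersection.
  x = 0: f ≡ 0 at y ∈ ∅; g ≡ 0 at y ∈ ∅; common: ∅.
  x = 1: f ≡ 0 at y ∈ {0, 1, 2, 3, 4, 5, 6, 7, 8, 9, 10}; g ≡ 0 at y ∈ ∅; common: ∅.
  x = 2: f ≡ 0 at y ∈ ∅; g ≡ 0 at y ∈ ∅; common: ∅.
  x = 3: f ≡ 0 at y ∈ ∅; g ≡ 0 at y ∈ ∅; common: ∅.
  x = 4: f ≡ 0 at y ∈ ∅; g ≡ 0 at y ∈ ∅; common: ∅.
  x = 5: f ≡ 0 at y ∈ ∅; g ≡ 0 at y ∈ ∅; common: ∅.
  x = 6: f ≡ 0 at y ∈ ∅; g ≡ 0 at y ∈ ∅; common: ∅.
  x = 7: f ≡ 0 at y ∈ ∅; g ≡ 0 at y ∈ ∅; common: ∅.
  x = 8: f ≡ 0 at y ∈ ∅; g ≡ 0 at y ∈ ∅; common: ∅.
  x = 9: f ≡ 0 at y ∈ ∅; g ≡ 0 at y ∈ ∅; common: ∅.
  x = 10: f ≡ 0 at y ∈ ∅; g ≡ 0 at y ∈ {0, 1, 2, 3, 4, 5, 6, 7, 8, 9, 10}; common: ∅.
Collecting: common zeros = ∅, so the count is 0.
Comparison with the Bézout bound: 0 ≤ 1 = deg(f)·deg(g), as expected for curves with no common component (the affine F_11-count falls short of the bound because intersections may lie at infinity, over extension fields, or carry multiplicity).


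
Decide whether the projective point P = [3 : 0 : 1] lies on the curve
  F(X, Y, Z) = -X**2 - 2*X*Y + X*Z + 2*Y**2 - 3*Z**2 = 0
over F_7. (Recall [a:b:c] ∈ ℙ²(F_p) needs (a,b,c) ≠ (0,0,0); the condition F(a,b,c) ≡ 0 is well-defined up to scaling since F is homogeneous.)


F(3,0,1) ≡ 5 (mod 7); P is NOT on the curve.

Evaluate F(3, 0, 1) term-by-term (mod 7).
  -X**2 ↦ -1·9·1·1 = -9
  -2*X*Y ↦ -2·3·0·1 = 0
  X*Z ↦ 1·3·1·1 = 3
  2*Y**2 ↦ 2·1·0·1 = 0
  -3*Z**2 ↦ -3·1·1·1 = -3
Sum: F(3, 0, 1) = (-9) + (0) + (3) + (0) + (-3) = -9.
Reducing mod 7: -9 ≡ 5 (mod 7).
Since F(a, b, c) ≡ 5 ≠ 0 (mod 7), P does NOT lie on the curve.


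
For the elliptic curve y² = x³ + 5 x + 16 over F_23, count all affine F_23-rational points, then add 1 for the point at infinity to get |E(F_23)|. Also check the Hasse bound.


Affine points = {(0, 4), (0, 19), (3, 9), (3, 14), (4, 10), (4, 13), (6, 3), (6, 20), (7, 7), (7, 16), (8, 4), (8, 19), (9, 10), (9, 13), (10, 10), (10, 13), (13, 1), (13, 22), (14, 1), (14, 22), (15, 4), (15, 19), (16, 11), (16, 12), (17, 0), (18, 2), (18, 21), (19, 1), (19, 22)}; affine count = 29; |E(F_23)| = 30.

Discriminant check: Δ ∝ 4a³ + 27b² = 4·5³ + 27·16² = 4·125 + 27·256 ≡ 6 (mod 23). Nonzero ⇒ E is nonsingular.
For each x ∈ F_23, compute rhs = x³ + 5·x + 16 mod 23, then count y ∈ F_23 with y² ≡ rhs.
  x = 0: rhs = 16, matching y values: 4, 19 (2 points).
  x = 1: rhs = 22, matching y values: none (0 points).
  x = 2: rhs = 11, matching y values: none (0 points).
  x = 3: rhs = 12, matching y values: 9, 14 (2 points).
  x = 4: rhs = 8, matching y values: 10, 13 (2 points).
  x = 5: rhs = 5, matching y values: none (0 points).
  x = 6: rhs = 9, matching y values: 3, 20 (2 points).
  x = 7: rhs = 3, matching y values: 7, 16 (2 points).
  x = 8: rhs = 16, matching y values: 4, 19 (2 points).
  x = 9: rhs = 8, matching y values: 10, 13 (2 points).
  x = 10: rhs = 8, matching y values: 10, 13 (2 points).
  x = 11: rhs = 22, matching y values: none (0 points).
  x = 12: rhs = 10, matching y values: none (0 points).
  x = 13: rhs = 1, matching y values: 1, 22 (2 points).
  x = 14: rhs = 1, matching y values: 1, 22 (2 points).
  x = 15: rhs = 16, matching y values: 4, 19 (2 points).
  x = 16: rhs = 6, matching y values: 11, 12 (2 points).
  x = 17: rhs = 0, matching y values: 0 (1 points).
  x = 18: rhs = 4, matching y values: 2, 21 (2 points).
  x = 19: rhs = 1, matching y values: 1, 22 (2 points).
  x = 20: rhs = 20, matching y values: none (0 points).
  x = 21: rhs = 21, matching y values: none (0 points).
  x = 22: rhs = 10, matching y values: none (0 points).
Total affine count: 29.
Full point count |E(F_23)| = 29 + 1 = 30.
Hasse bound: |30 − (23+1)| = |6| = 6 ≤ 2√23 ≈ 9.5917 ✓.


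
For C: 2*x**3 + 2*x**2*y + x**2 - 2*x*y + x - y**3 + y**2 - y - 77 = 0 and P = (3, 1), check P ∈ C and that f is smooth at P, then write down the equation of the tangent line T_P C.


Tangent line at P: 71*x + 10*y - 223 = 0.

Step 1: f(3, 1) = 0, so P lies on C.
Step 2: partial derivatives
  f_x(x, y) = 6*x**2 + 4*x*y + 2*x - 2*y + 1, f_y(x, y) = 2*x**2 - 2*x - 3*y**2 + 2*y - 1.
  f_x(P) = 71, f_y(P) = 10 (gradient nonzero, so P is smooth).
Step 3: tangent line at P: 71·(x − 3) + 10·(y − 1) = 0.
Expanding: 71*x + 10*y - 223 = 0.


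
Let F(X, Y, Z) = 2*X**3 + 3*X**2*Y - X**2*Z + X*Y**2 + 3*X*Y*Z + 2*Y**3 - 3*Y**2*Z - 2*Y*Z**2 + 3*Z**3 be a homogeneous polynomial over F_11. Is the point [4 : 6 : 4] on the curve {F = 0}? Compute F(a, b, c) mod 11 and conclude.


F(4,6,4) ≡ 3 (mod 11); P is NOT on the curve.

Evaluate F(4, 6, 4) term-by-term (mod 11).
  2*X**3 ↦ 2·64·1·1 = 128
  3*X**2*Y ↦ 3·16·6·1 = 288
  -X**2*Z ↦ -1·16·1·4 = -64
  X*Y**2 ↦ 1·4·36·1 = 144
  3*X*Y*Z ↦ 3·4·6·4 = 288
  2*Y**3 ↦ 2·1·216·1 = 432
  -3*Y**2*Z ↦ -3·1·36·4 = -432
  -2*Y*Z**2 ↦ -2·1·6·16 = -192
  3*Z**3 ↦ 3·1·1·64 = 192
Sum: F(4, 6, 4) = (128) + (288) + (-64) + (144) + (288) + (432) + (-432) + (-192) + (192) = 784.
Reducing mod 11: 784 ≡ 3 (mod 11).
Since F(a, b, c) ≡ 3 ≠ 0 (mod 11), P does NOT lie on the curve.


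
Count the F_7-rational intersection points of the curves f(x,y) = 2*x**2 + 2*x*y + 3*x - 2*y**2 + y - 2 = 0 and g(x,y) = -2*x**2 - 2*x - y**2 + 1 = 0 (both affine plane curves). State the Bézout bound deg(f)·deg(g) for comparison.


Common zeros: {(5, 2)}; count = 1; Bézout bound = 4.

deg(f) = 2, deg(g) = 2, so Bézout bound = 4.
Scan x ∈ F_7. For each x, list the y ∈ F_7 with f(x, y) ≡ 0 and those with g(x, y) ≡ 0 (mod 7); the common zeros in that column are the intersection.
  x = 0: f ≡ 0 at y ∈ ∅; g ≡ 0 at y ∈ {1, 6}; common: ∅.
  x = 1: f ≡ 0 at y ∈ ∅; g ≡ 0 at y ∈ {2, 5}; common: ∅.
  x = 2: f ≡ 0 at y ∈ {2, 4}; g ≡ 0 at y ∈ ∅; common: ∅.
  x = 3: f ≡ 0 at y ∈ {3, 4}; g ≡ 0 at y ∈ ∅; common: ∅.
  x = 4: f ≡ 0 at y ∈ {0, 1}; g ≡ 0 at y ∈ ∅; common: ∅.
  x = 5: f ≡ 0 at y ∈ {0, 2}; g ≡ 0 at y ∈ {2, 5}; common: {2}.
  x = 6: f ≡ 0 at y ∈ ∅; g ≡ 0 at y ∈ {1, 6}; common: ∅.
Collecting: common zeros = {(5, 2)}, so the count is 1.
Comparison with the Bézout bound: 1 ≤ 4 = deg(f)·deg(g), as expected for curves with no common component (the affine F_7-count falls short of the bound because intersections may lie at infinity, over extension fields, or carry multiplicity).


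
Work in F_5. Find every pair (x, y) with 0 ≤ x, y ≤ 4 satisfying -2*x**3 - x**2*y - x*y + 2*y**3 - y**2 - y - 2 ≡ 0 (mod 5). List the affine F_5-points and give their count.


Affine F_5-points: {(0, 3), (2, 2), (3, 2), (3, 3), (4, 0), (4, 1), (4, 2)}; count = 7.

For each of the 25 pairs (x, y) ∈ F_5², evaluate f(x, y) mod 5. Record the zeros.
  x = 0: [0↦3, 1↦3, 2↦3, 3↦0, 4↦1]  zeros at y ∈ {3}
  x = 1: [0↦1, 1↦4, 2↦2, 3↦2, 4↦1]  zeros at y ∈ ∅
  x = 2: [0↦2, 1↦1, 2↦0, 3↦1, 4↦1]  zeros at y ∈ {2}
  x = 3: [0↦4, 1↦2, 2↦0, 3↦0, 4↦4]  zeros at y ∈ {2, 3}
  x = 4: [0↦0, 1↦0, 2↦0, 3↦2, 4↦3]  zeros at y ∈ {0, 1, 2}
Collecting zeros: affine points = {(0, 3), (2, 2), (3, 2), (3, 3), (4, 0), (4, 1), (4, 2)}.
Total count |C(F_5)_aff| = 7.
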